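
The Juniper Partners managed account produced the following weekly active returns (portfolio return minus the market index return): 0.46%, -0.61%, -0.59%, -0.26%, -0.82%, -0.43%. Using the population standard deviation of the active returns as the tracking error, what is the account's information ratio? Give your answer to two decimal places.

r̄ = (0.46 − 0.61 − 0.59 − 0.26 − 0.82 − 0.43) / 6 = -2.250 / 6 = -0.3750%
Population σ = √[Σ(r − r̄)² / 6] = √[1.0130 / 6] = √0.1688 = 0.4109%
IR = r̄ / tracking error = -0.3750 / 0.4109 = -0.9126

-0.91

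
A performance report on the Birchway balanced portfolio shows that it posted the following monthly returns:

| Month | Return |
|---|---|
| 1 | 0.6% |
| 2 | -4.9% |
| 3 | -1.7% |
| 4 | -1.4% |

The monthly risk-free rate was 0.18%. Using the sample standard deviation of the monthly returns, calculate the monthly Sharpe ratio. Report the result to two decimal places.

-0.89

Mean return r̄ = -7.40 / 4 = -1.8500%
Σ(r − r̄)² = (0.6 − (-1.8500))² + (-4.9 − (-1.8500))² + (-1.7 − (-1.8500))² + … = 15.5300
σ = √[15.5300 / 3] = 2.2752%
Sharpe = (r̄ − rf) / σ = (-1.8500 − 0.18) / 2.2752 = -2.0300 / 2.2752 = -0.8922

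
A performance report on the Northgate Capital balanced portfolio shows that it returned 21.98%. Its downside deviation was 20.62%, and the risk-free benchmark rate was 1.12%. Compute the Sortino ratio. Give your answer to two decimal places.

Sortino = (Rp − Rf) / σd = (21.98% − 1.12%) / 20.62% = 20.86% / 20.62% = 1.0116

1.01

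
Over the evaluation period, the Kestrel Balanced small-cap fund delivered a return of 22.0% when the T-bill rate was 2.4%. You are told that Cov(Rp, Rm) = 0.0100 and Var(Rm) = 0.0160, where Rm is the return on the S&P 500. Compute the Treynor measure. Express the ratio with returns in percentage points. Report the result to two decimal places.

β = Cov / Var = 0.0100 / 0.0160 = 0.6250
Treynor = (Rp − Rf) / β = (22.0% − 2.4%) / 0.6250 = 19.60 / 0.6250 = 31.3600

31.36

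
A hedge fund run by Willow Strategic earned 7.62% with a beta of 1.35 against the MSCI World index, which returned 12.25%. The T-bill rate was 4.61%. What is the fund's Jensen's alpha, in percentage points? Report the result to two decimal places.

-7.30

CAPM expected return = Rf + β(Rm − Rf) = 4.61% + 1.35 × (12.25% − 4.61%) = 4.61 + 1.35 × 7.64 = 14.9240%
Jensen's α = Rp − E[R] = 7.62% − 14.9240% = -7.3040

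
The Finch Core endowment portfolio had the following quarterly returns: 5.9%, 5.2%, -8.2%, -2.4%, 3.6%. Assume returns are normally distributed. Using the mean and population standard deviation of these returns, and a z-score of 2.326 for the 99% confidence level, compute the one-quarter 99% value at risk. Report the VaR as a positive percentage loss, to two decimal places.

μ = (5.9 + 5.2 − 8.2 − 2.4 + 3.6) / 5 = 4.10 / 5 = 0.8200%
Population σ = √[Σ(r − μ)² / 5] = √[144.4480 / 5] = √28.8896 = 5.3749%
VaR = −(μ − z·σ) = −(0.8200 − 2.326 × 5.3749) = −(-11.6820) = 11.6820%

11.68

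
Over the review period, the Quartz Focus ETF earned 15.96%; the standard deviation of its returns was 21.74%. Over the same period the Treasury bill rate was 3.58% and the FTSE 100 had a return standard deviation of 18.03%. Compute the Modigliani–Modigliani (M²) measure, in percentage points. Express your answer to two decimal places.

Sharpe = (Rp − Rf) / σp = (15.96% − 3.58%) / 21.74% = 0.5695
M² = Rf + Sharpe × σm = 3.58% + 0.5695 × 18.03% = 13.8481%

13.85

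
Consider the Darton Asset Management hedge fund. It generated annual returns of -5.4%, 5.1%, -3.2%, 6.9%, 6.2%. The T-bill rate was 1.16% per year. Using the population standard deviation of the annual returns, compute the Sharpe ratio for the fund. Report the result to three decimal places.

0.147

Mean return r̄ = 9.60 / 5 = 1.9200%
Population σ = √[Σ(r − r̄)² / 5] = √[133.0280 / 5] = √26.6056 = 5.1581%
Sharpe = (r̄ − rf) / σ = (1.9200 − 1.16) / 5.1581 = 0.7600 / 5.1581 = 0.1473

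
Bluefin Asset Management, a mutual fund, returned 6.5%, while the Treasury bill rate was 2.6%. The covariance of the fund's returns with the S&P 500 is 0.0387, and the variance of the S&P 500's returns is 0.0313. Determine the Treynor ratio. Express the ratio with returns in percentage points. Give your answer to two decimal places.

β = Cov / Var = 0.0387 / 0.0313 = 1.2364
Treynor = (Rp − Rf) / β = (6.5% − 2.6%) / 1.2364 = 3.90 / 1.2364 = 3.1543

3.15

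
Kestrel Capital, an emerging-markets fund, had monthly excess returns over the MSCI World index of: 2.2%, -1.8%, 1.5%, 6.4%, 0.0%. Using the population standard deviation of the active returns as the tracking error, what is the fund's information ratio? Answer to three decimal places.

0.606

μ = (2.2 − 1.8 + 1.5 + 6.4 + 0) / 5 = 1.6600%
Σ(r − μ)² = (2.2 − 1.6600)² + (-1.8 − 1.6600)² + (1.5 − 1.6600)² + … = 37.5120
population σ = √(37.5120 / 5) = √7.5024 = 2.7391%
IR = μ / tracking error = 1.6600 / 2.7391 = 0.6060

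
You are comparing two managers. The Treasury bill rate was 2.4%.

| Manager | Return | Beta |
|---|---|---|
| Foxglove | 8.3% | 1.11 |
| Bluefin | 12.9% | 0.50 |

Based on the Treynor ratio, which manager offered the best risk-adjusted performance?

Bluefin

Foxglove: Treynor = (8.3% − 2.4%) / 1.11 = 5.315
Bluefin: Treynor = (12.9% − 2.4%) / 0.50 = 21.000
Highest: Bluefin (21.000).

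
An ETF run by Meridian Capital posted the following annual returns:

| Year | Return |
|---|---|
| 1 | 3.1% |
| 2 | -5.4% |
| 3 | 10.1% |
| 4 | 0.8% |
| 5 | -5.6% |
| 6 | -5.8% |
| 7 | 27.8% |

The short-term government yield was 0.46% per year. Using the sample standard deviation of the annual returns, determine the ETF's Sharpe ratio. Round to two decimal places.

μ = (3.1 − 5.4 + 10.1 + 0.8 − 5.6 − 5.8 + 27.8) / 7 = 3.5714%
Sample σ = √[Σ(r − μ)² / 6] = √[889.9743 / 6] = √148.3291 = 12.1790%
Sharpe = (μ − rf) / σ = (3.5714 − 0.46) / 12.1790 = 3.1114 / 12.1790 = 0.2555

0.26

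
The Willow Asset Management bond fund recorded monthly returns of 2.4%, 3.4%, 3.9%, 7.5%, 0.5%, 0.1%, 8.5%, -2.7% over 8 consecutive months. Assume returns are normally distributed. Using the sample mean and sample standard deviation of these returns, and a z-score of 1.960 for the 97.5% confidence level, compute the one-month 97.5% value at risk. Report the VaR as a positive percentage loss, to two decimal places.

r̄ = (2.4 + 3.4 + 3.9 + 7.5 + 0.5 + 0.1 + 8.5 − 2.7) / 8 = 2.9500%
Σ(r − r̄)² = 98.9600; sample σ = √(98.9600/7) = 3.7599%
VaR = −(r̄ − z·σ) = −(2.9500 − 1.960 × 3.7599) = −(-4.4194) = 4.4194%

4.42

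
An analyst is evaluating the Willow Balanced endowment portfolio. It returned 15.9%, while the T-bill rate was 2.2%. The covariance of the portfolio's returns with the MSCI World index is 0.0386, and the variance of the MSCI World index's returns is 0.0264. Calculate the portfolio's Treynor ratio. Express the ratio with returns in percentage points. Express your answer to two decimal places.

9.37

β = Cov / Var = 0.0386 / 0.0264 = 1.4621
Treynor = (Rp − Rf) / β = (15.9% − 2.2%) / 1.4621 = 13.70 / 1.4621 = 9.3701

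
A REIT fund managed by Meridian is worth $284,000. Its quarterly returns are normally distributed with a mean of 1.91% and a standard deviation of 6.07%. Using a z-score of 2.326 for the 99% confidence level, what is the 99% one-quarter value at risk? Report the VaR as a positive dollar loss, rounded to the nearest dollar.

Return at the 99% tail: μ − z·σ = 1.91% − 2.326 × 6.07% = 1.91 − 14.11882 = -12.20882%
VaR = −(-12.20882%) × $284,000 = 12.20882% × $284,000 = $34,673

$34,673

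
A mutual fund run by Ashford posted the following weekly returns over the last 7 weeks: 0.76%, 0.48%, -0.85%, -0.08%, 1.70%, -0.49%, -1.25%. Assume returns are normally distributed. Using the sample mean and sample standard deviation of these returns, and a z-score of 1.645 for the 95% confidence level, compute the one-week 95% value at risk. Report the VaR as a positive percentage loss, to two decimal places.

1.64

r̄ = (0.76 + 0.48 − 0.85 − 0.08 + 1.7 − 0.49 − 1.25) / 7 = 0.0386%
Sample σ = √[Σ(r − r̄)² / 6] = √[6.2191 / 6] = √1.0365 = 1.0181%
VaR = −(r̄ − z·σ) = −(0.0386 − 1.645 × 1.0181) = −(-1.6362) = 1.6362%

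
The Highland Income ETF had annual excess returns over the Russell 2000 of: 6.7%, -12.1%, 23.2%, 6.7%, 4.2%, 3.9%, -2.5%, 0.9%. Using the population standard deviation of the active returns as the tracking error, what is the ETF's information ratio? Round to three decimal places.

0.416

r̄ = (6.7 − 12.1 + 23.2 + 6.7 + 4.2 + 3.9 − 2.5 + 0.9) / 8 = 3.8750%
Σ(r − r̄)² = 694.2150; population σ = √(694.2150/8) = 9.3154%
IR = r̄ / tracking error = 3.8750 / 9.3154 = 0.4160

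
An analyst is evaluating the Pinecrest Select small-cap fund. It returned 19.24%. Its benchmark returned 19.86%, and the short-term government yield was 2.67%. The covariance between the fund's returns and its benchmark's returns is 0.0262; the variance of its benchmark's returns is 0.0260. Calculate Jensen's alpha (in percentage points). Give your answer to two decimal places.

-0.75

β = Cov / Var = 0.0262 / 0.0260 = 1.0077
E[R] = Rf + β(Rm − Rf) = 2.67% + 1.0077 × (19.86% − 2.67%) = 19.9924%
α = Rp − E[R] = 19.24% − 19.9924% = -0.7524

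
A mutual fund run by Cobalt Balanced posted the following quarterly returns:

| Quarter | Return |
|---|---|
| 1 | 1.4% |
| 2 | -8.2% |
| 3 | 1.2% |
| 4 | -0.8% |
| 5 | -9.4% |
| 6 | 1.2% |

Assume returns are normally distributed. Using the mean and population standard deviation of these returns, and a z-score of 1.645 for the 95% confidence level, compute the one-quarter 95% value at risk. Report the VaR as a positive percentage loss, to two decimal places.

r̄ = (1.4 − 8.2 + 1.2 − 0.8 − 9.4 + 1.2) / 6 = -2.4333%
Σ(r − r̄)² = (1.4 − (-2.4333))² + (-8.2 − (-2.4333))² + (1.2 − (-2.4333))² + … = 125.5533
σ = √[125.5533 / 6] = 4.5744%
VaR = −(r̄ − z·σ) = −(-2.4333 − 1.645 × 4.5744) = −(-9.9582) = 9.9582%

9.96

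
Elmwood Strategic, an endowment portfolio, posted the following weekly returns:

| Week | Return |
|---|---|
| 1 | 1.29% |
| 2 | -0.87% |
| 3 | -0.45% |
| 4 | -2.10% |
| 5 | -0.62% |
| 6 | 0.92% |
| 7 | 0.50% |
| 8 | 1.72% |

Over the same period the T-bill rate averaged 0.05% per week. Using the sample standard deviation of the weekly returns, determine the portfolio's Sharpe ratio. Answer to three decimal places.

-0.001

r̄ = (1.29 − 0.87 − 0.45 − 2.1 − 0.62 + 0.92 + 0.5 + 1.72) / 8 = 0.0488%
Σ(r − r̄)² = 11.4537; sample σ = √(11.4537/7) = 1.2792%
Sharpe = (r̄ − rf) / σ = (0.0488 − 0.05) / 1.2792 = -0.0012 / 1.2792 = -0.0009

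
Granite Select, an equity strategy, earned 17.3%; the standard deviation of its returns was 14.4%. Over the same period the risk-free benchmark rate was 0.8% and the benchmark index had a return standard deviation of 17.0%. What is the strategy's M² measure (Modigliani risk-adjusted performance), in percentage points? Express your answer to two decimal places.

Sharpe = (Rp − Rf) / σp = (17.3% − 0.8%) / 14.4% = 1.1458
M² = Rf + Sharpe × σm = 0.8% + 1.1458 × 17.0% = 20.2786%

20.28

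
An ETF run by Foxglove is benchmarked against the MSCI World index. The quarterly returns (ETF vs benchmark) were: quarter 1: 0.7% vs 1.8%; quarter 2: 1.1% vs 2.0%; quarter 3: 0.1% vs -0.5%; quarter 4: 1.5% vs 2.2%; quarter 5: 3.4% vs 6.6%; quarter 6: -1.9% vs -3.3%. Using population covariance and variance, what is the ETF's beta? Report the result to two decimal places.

0.52

r̄p = 0.8167%,  r̄m = 1.4667%
Cov = Σ(rp − r̄p)(rm − r̄m) / 6 = 4.7056
Var(rm) = Σ(rm − r̄m)² / 6 = 8.9789
β = Cov / Var = 4.7056 / 8.9789 = 0.5241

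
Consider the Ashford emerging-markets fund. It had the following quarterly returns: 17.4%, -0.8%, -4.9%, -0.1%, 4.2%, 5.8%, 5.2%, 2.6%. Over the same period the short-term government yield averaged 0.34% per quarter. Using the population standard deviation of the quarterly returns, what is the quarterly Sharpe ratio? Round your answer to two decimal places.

r̄ = (17.4 − 0.8 − 4.9 − 0.1 + 4.2 + 5.8 + 5.2 + 2.6) / 8 = 29.40 / 8 = 3.6750%
Σ(r − r̄)² = (17.4 − 3.6750)² + (-0.8 − 3.6750)² + (-4.9 − 3.6750)² + … = 304.4550
population σ = √(304.4550 / 8) = √38.0569 = 6.1690%
Sharpe = (r̄ − rf) / σ = (3.6750 − 0.34) / 6.1690 = 3.3350 / 6.1690 = 0.5406

0.54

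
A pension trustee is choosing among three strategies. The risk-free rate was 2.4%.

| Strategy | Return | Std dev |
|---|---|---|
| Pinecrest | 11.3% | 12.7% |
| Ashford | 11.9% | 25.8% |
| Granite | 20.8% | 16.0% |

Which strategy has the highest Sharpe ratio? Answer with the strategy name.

Pinecrest: Sharpe ratio = (11.3% − 2.4%) / 12.7% = 0.701
Ashford: Sharpe ratio = (11.9% − 2.4%) / 25.8% = 0.368
Granite: Sharpe ratio = (20.8% − 2.4%) / 16.0% = 1.150
Highest: Granite (1.150).

Granite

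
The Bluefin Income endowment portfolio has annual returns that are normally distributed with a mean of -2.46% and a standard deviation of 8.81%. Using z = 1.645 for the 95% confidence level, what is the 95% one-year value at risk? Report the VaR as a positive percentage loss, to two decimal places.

VaR (as % loss) = −(μ − z·σ) = −(-2.46% − 1.645 × 8.81%) = −(-16.95245%) = 16.95245%

16.95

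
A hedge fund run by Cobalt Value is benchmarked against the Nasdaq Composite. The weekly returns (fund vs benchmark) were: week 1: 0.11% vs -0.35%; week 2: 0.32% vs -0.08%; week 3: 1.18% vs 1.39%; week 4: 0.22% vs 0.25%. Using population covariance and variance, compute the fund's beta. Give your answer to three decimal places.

r̄p = 0.4575%,  r̄m = 0.3025%
Cov = Σ(rp − r̄p)(rm − r̄m) / 4 = 0.2694
Var(rm) = Σ(rm − r̄m)² / 4 = 0.4394
β = Cov / Var = 0.2694 / 0.4394 = 0.6131

0.613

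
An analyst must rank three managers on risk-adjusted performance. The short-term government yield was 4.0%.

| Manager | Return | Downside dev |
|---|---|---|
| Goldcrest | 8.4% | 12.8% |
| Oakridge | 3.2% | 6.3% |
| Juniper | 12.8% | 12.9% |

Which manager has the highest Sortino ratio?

Juniper

Goldcrest: Sortino ratio = (8.4% − 4.0%) / 12.8% = 0.344
Oakridge: Sortino ratio = (3.2% − 4.0%) / 6.3% = -0.127
Juniper: Sortino ratio = (12.8% − 4.0%) / 12.9% = 0.682
Highest: Juniper (0.682).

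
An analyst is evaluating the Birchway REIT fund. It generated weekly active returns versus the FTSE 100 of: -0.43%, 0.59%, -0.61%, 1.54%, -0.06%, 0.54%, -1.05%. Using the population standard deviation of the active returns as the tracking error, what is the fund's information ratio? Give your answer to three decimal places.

r̄ = (-0.43 + 0.59 − 0.61 + 1.54 − 0.06 + 0.54 − 1.05) / 7 = 0.520 / 7 = 0.0743%
Population σ = √[Σ(r − r̄)² / 7] = √[4.6358 / 7] = √0.6623 = 0.8138%
IR = r̄ / tracking error = 0.0743 / 0.8138 = 0.0913

0.091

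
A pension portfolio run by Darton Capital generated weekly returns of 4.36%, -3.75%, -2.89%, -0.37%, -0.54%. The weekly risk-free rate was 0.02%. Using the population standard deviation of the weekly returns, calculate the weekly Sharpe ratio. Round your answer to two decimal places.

-0.23

r̄ = (4.36 − 3.75 − 2.89 − 0.37 − 0.54) / 5 = -3.190 / 5 = -0.6380%
Σ(r − r̄)² = 39.8175; population σ = √(39.8175/5) = 2.8220%
Sharpe = (r̄ − rf) / σ = (-0.6380 − 0.02) / 2.8220 = -0.6580 / 2.8220 = -0.2332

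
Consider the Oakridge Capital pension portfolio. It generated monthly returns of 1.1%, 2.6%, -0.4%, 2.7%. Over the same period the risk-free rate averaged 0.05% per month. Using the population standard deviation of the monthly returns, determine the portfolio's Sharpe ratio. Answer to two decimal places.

1.14

r̄ = (1.1 + 2.6 − 0.4 + 2.7) / 4 = 6.00 / 4 = 1.5000%
Population std dev = √[6.4200 / 4] = 1.2669%
Sharpe = (r̄ − rf) / σ = (1.5000 − 0.05) / 1.2669 = 1.4500 / 1.2669 = 1.1445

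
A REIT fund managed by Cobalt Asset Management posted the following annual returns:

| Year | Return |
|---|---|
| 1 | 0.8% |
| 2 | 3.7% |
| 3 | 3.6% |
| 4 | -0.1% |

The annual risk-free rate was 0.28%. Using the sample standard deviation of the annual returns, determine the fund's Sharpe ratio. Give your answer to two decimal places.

0.89

r̄ = (0.8 + 3.7 + 3.6 − 0.1) / 4 = 8.00 / 4 = 2.0000%
Σ(r − r̄)² = 11.3000; sample σ = √(11.3000/3) = 1.9408%
Sharpe = (r̄ − rf) / σ = (2.0000 − 0.28) / 1.9408 = 1.7200 / 1.9408 = 0.8862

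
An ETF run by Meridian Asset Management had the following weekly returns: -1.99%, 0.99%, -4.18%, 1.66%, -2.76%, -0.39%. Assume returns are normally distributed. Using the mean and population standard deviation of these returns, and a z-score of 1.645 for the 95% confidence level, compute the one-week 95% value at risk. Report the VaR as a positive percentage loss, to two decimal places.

4.50

Mean return r̄ = -6.670 / 6 = -1.1117%
Σ(r − r̄)² = (-1.99 − (-1.1117))² + (0.99 − (-1.1117))² + … = 25.5231
population σ = √(25.5231 / 6) = √4.2539 = 2.0625%
VaR = −(r̄ − z·σ) = −(-1.1117 − 1.645 × 2.0625) = −(-4.5045) = 4.5045%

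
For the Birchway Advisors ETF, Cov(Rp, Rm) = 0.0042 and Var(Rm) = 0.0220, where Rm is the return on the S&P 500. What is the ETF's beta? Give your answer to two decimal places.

0.19

β = Cov(Rp, Rm) / Var(Rm) = 0.0042 / 0.0220 = 0.1909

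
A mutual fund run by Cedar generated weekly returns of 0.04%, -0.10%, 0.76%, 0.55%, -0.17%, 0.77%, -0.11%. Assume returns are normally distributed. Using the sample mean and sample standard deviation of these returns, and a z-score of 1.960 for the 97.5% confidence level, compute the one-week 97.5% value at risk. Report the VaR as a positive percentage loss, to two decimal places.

Mean return r̄ = 1.740 / 7 = 0.2486%
Sample std dev = √[1.0931 / 6] = 0.4268%
VaR = −(r̄ − z·σ) = −(0.2486 − 1.960 × 0.4268) = −(-0.5879) = 0.5879%

0.59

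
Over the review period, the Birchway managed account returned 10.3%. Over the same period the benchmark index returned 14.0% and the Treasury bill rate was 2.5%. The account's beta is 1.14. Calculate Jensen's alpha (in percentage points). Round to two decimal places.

-5.31

CAPM expected return = Rf + β(Rm − Rf) = 2.5% + 1.14 × (14.0% − 2.5%) = 2.5 + 1.14 × 11.50 = 15.6100%
Jensen's α = Rp − E[R] = 10.3% − 15.6100% = -5.3100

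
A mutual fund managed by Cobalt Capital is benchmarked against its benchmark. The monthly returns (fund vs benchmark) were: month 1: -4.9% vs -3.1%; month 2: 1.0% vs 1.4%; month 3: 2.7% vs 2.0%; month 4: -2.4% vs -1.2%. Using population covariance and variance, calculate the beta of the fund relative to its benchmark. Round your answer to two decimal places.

1.43

r̄p = -0.9000%,  r̄m = -0.2250%
Cov = Σ(rp − r̄p)(rm − r̄m) / 4 = 6.0150
Var(rm) = Σ(rm − r̄m)² / 4 = 4.2019
β = Cov / Var = 6.0150 / 4.2019 = 1.4315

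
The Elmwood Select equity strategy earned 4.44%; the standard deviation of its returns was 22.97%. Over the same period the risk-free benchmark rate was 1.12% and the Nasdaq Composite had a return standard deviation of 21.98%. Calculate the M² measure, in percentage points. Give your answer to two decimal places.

Sharpe = (Rp − Rf) / σp = (4.44% − 1.12%) / 22.97% = 0.1445
M² = Rf + Sharpe × σm = 1.12% + 0.1445 × 21.98% = 4.2961%

4.30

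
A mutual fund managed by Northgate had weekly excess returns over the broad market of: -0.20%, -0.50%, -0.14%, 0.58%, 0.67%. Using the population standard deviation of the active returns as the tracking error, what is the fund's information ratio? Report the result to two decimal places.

0.18

Mean return r̄ = 0.410 / 5 = 0.0820%
Σ(r − r̄)² = 1.0613; population σ = √(1.0613/5) = 0.4607%
IR = r̄ / tracking error = 0.0820 / 0.4607 = 0.1780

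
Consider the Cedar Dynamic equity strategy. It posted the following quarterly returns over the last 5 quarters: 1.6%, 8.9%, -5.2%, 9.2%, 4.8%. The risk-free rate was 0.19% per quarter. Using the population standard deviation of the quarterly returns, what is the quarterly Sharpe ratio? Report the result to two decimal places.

0.69

μ = (1.6 + 8.9 − 5.2 + 9.2 + 4.8) / 5 = 3.8600%
Population σ = √[Σ(r − μ)² / 5] = √[141.9920 / 5] = √28.3984 = 5.3290%
Sharpe = (μ − rf) / σ = (3.8600 − 0.19) / 5.3290 = 3.6700 / 5.3290 = 0.6887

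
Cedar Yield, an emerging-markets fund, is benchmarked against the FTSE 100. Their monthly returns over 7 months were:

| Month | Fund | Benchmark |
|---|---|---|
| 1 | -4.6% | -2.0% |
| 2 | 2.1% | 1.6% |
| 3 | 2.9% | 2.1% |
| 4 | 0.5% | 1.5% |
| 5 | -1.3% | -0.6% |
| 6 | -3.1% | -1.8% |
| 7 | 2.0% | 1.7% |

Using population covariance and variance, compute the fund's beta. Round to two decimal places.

1.58

r̄p = -0.2143%,  r̄m = 0.3571%
Cov = Σ(rp − r̄p)(rm − r̄m) / 7 = 4.2422
Var(rm) = Σ(rm − r̄m)² / 7 = 2.6882
β = Cov / Var = 4.2422 / 2.6882 = 1.5781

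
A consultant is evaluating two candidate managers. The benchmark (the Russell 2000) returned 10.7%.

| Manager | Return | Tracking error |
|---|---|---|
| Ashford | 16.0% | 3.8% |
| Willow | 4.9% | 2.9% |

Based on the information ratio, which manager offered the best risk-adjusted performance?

Ashford: IR = (16.0% − 10.7%) / 3.8% = 1.395
Willow: IR = (4.9% − 10.7%) / 2.9% = -2.000
Highest: Ashford (1.395).

Ashford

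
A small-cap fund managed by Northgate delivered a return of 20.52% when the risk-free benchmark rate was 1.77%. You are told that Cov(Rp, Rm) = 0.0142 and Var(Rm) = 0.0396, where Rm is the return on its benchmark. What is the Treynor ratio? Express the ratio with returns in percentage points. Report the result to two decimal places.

52.29

β = Cov / Var = 0.0142 / 0.0396 = 0.3586
Treynor = (Rp − Rf) / β = (20.52% − 1.77%) / 0.3586 = 18.75 / 0.3586 = 52.2867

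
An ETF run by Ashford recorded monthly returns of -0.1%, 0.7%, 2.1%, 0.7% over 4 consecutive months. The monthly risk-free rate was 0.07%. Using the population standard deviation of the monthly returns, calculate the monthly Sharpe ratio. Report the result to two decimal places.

0.98

r̄ = (-0.1 + 0.7 + 2.1 + 0.7) / 4 = 3.40 / 4 = 0.8500%
Population std dev = √[2.5100 / 4] = 0.7921%
Sharpe = (r̄ − rf) / σ = (0.8500 − 0.07) / 0.7921 = 0.7800 / 0.7921 = 0.9847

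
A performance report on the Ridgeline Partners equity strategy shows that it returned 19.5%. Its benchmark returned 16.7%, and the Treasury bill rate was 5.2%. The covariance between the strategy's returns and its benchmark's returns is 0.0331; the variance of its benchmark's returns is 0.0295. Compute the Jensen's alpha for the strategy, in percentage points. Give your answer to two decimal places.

1.40

β = Cov / Var = 0.0331 / 0.0295 = 1.1220
E[R] = Rf + β(Rm − Rf) = 5.2% + 1.1220 × (16.7% − 5.2%) = 18.1030%
α = Rp − E[R] = 19.5% − 18.1030% = 1.3970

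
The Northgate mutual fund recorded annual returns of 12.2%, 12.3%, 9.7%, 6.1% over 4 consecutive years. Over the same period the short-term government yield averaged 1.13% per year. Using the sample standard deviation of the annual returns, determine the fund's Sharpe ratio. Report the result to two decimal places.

3.07

Mean return μ = 40.30 / 4 = 10.0750%
Σ(r − μ)² = (12.2 − 10.0750)² + (12.3 − 10.0750)² + … = 25.4075
σ = √[25.4075 / 3] = 2.9102%
Sharpe = (μ − rf) / σ = (10.0750 − 1.13) / 2.9102 = 8.9450 / 2.9102 = 3.0737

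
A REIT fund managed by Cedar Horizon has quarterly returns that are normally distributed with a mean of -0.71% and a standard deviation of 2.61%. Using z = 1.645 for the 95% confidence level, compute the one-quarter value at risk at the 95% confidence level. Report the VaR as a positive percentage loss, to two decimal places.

5.00

VaR (as % loss) = −(μ − z·σ) = −(-0.71% − 1.645 × 2.61%) = −(-5.00345%) = 5.00345%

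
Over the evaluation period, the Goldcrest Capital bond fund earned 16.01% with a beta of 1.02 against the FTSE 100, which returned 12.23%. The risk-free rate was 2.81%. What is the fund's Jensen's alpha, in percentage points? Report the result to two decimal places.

CAPM expected return = Rf + β(Rm − Rf) = 2.81% + 1.02 × (12.23% − 2.81%) = 2.81 + 1.02 × 9.42 = 12.4184%
Jensen's α = Rp − E[R] = 16.01% − 12.4184% = 3.5916

3.59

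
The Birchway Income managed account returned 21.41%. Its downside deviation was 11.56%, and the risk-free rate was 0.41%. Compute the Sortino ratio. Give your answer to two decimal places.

Sortino = (Rp − Rf) / σd = (21.41% − 0.41%) / 11.56% = 21.00% / 11.56% = 1.8166

1.82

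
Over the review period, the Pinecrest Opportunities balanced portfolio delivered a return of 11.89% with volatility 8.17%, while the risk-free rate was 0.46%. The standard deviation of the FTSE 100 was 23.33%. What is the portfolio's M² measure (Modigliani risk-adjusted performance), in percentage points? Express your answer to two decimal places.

Sharpe = (Rp − Rf) / σp = (11.89% − 0.46%) / 8.17% = 1.3990
M² = Rf + Sharpe × σm = 0.46% + 1.3990 × 23.33% = 33.0987%

33.10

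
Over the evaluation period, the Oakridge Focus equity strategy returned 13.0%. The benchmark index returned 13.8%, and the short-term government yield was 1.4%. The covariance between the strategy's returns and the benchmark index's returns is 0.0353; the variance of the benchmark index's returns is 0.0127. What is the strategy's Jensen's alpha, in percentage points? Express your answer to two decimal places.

-22.87

β = Cov / Var = 0.0353 / 0.0127 = 2.7795
E[R] = Rf + β(Rm − Rf) = 1.4% + 2.7795 × (13.8% − 1.4%) = 35.8658%
α = Rp − E[R] = 13.0% − 35.8658% = -22.8658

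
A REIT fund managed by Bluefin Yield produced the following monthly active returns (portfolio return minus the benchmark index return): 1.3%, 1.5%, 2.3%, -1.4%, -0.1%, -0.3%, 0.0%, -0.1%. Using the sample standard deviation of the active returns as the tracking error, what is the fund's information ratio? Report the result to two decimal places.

r̄ = (1.3 + 1.5 + 2.3 − 1.4 − 0.1 − 0.3 + 0 − 0.1) / 8 = 3.20 / 8 = 0.4000%
Sample std dev = √[10.0200 / 7] = 1.1964%
IR = r̄ / tracking error = 0.4000 / 1.1964 = 0.3343

0.33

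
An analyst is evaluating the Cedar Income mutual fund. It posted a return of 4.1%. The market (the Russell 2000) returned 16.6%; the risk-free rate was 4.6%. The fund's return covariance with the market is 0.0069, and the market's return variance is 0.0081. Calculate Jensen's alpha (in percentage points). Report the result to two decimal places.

β = Cov / Var = 0.0069 / 0.0081 = 0.8519
E[R] = Rf + β(Rm − Rf) = 4.6% + 0.8519 × (16.6% − 4.6%) = 14.8228%
α = Rp − E[R] = 4.1% − 14.8228% = -10.7228

-10.72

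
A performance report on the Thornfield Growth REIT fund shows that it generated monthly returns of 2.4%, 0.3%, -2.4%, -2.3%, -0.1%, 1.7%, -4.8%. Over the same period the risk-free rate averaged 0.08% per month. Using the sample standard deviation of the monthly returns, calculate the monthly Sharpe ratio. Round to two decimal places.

μ = (2.4 + 0.3 − 2.4 − 2.3 − 0.1 + 1.7 − 4.8) / 7 = -0.7429%
Σ(r − μ)² = (2.4 − (-0.7429))² + (0.3 − (-0.7429))² + … = 38.9771
sample σ = √(38.9771 / 6) = √6.4962 = 2.5488%
Sharpe = (μ − rf) / σ = (-0.7429 − 0.08) / 2.5488 = -0.8229 / 2.5488 = -0.3229

-0.32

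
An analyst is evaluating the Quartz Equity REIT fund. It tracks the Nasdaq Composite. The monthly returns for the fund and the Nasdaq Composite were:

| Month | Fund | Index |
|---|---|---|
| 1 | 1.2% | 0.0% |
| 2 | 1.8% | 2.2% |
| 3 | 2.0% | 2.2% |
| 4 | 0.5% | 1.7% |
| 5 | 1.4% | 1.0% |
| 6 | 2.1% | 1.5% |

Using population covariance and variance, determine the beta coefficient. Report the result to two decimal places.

0.25

r̄p = 1.5000%,  r̄m = 1.4333%
Cov = Σ(rp − r̄p)(rm − r̄m) / 6 = 0.1433
Var(rm) = Σ(rm − r̄m)² / 6 = 0.5822
β = Cov / Var = 0.1433 / 0.5822 = 0.2461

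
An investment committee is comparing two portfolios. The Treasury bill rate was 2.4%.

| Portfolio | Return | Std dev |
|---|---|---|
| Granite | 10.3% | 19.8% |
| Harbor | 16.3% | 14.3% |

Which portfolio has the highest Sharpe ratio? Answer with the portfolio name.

Granite: Sharpe ratio = (10.3% − 2.4%) / 19.8% = 0.399
Harbor: Sharpe ratio = (16.3% − 2.4%) / 14.3% = 0.972
Highest: Harbor (0.972).

Harbor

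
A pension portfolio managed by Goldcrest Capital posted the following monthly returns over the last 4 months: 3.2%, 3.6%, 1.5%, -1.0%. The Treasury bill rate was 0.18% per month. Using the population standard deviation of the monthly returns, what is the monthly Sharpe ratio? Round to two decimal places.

0.91

r̄ = (3.2 + 3.6 + 1.5 − 1) / 4 = 1.8250%
Population std dev = √[13.1275 / 4] = 1.8116%
Sharpe = (r̄ − rf) / σ = (1.8250 − 0.18) / 1.8116 = 1.6450 / 1.8116 = 0.9080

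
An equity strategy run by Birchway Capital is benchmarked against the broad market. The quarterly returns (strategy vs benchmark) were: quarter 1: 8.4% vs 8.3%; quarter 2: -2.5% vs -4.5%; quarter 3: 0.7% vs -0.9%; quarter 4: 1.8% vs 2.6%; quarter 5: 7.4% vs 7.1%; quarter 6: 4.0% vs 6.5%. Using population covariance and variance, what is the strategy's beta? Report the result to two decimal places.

0.78

r̄p = 3.3000%,  r̄m = 3.1833%
Cov = Σ(rp − r̄p)(rm − r̄m) / 6 = 16.7550
Var(rm) = Σ(rm − r̄m)² / 6 = 21.4281
β = Cov / Var = 16.7550 / 21.4281 = 0.7819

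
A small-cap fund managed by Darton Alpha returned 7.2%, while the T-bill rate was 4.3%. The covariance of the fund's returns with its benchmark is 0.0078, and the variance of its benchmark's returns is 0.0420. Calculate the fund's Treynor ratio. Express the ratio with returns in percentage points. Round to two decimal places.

β = Cov / Var = 0.0078 / 0.0420 = 0.1857
Treynor = (Rp − Rf) / β = (7.2% − 4.3%) / 0.1857 = 2.90 / 0.1857 = 15.6166

15.62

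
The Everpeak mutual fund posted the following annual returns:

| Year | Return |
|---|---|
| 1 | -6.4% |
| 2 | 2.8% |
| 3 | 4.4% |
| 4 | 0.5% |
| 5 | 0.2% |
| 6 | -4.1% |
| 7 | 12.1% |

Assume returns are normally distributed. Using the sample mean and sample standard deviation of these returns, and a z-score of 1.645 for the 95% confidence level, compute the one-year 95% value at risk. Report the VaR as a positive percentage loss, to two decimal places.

8.58

Mean return r̄ = 9.50 / 7 = 1.3571%
Σ(r − r̄)² = (-6.4 − 1.3571)² + (2.8 − 1.3571)² + … = 218.7771
sample σ = √(218.7771 / 6) = √36.4629 = 6.0385%
VaR = −(r̄ − z·σ) = −(1.3571 − 1.645 × 6.0385) = −(-8.5762) = 8.5762%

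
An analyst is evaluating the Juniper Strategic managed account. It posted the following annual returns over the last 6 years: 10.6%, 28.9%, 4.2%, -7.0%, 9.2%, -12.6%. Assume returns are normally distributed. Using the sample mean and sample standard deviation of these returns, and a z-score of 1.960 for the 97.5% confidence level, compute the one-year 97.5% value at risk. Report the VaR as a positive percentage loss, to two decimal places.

Mean return r̄ = 33.30 / 6 = 5.5500%
Sample std dev = √[1072.7950 / 5] = 14.6478%
VaR = −(r̄ − z·σ) = −(5.5500 − 1.960 × 14.6478) = −(-23.1597) = 23.1597%

23.16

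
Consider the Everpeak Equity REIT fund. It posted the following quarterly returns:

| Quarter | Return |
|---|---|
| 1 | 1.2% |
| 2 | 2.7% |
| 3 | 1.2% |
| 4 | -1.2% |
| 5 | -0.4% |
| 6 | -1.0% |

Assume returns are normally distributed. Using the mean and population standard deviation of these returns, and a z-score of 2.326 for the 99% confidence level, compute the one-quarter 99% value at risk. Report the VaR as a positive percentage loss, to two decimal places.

2.84

μ = (1.2 + 2.7 + 1.2 − 1.2 − 0.4 − 1) / 6 = 2.50 / 6 = 0.4167%
Σ(r − μ)² = 11.7283; population σ = √(11.7283/6) = 1.3981%
VaR = −(μ − z·σ) = −(0.4167 − 2.326 × 1.3981) = −(-2.8353) = 2.8353%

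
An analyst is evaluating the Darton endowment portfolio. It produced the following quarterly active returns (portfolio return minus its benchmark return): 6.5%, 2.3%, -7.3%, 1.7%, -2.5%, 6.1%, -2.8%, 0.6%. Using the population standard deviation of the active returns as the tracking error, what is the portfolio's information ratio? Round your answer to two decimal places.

0.13

Mean return μ = 4.60 / 8 = 0.5750%
Σ(r − μ)² = 152.7350; population σ = √(152.7350/8) = 4.3694%
IR = μ / tracking error = 0.5750 / 4.3694 = 0.1316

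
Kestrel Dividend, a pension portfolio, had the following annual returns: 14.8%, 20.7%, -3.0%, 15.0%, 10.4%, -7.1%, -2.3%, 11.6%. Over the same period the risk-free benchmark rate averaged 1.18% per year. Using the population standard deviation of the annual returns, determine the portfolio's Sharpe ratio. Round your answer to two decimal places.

0.66

r̄ = (14.8 + 20.7 − 3 + 15 + 10.4 − 7.1 − 2.3 + 11.6) / 8 = 60.10 / 8 = 7.5125%
Σ(r − r̄)² = (14.8 − 7.5125)² + (20.7 − 7.5125)² + (-3 − 7.5125)² + … = 728.4488
σ = √[728.4488 / 8] = 9.5423%
Sharpe = (r̄ − rf) / σ = (7.5125 − 1.18) / 9.5423 = 6.3325 / 9.5423 = 0.6636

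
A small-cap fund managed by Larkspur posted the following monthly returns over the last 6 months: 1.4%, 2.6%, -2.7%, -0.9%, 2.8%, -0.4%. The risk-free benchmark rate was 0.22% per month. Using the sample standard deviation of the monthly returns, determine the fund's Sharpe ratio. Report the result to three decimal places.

0.114

Mean return μ = 2.80 / 6 = 0.4667%
Sample σ = √[Σ(r − μ)² / 5] = √[23.5133 / 5] = √4.7027 = 2.1686%
Sharpe = (μ − rf) / σ = (0.4667 − 0.22) / 2.1686 = 0.2467 / 2.1686 = 0.1138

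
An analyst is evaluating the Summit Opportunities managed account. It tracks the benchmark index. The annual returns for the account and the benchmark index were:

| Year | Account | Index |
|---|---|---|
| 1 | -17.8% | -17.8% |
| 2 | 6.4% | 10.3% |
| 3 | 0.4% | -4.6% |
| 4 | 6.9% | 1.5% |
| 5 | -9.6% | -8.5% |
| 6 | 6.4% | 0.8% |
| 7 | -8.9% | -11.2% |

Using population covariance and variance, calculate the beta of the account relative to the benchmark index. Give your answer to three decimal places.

r̄p = -2.3143%,  r̄m = -4.2143%
Cov = Σ(rp − r̄p)(rm − r̄m) / 7 = 72.7712
Var(rm) = Σ(rm − r̄m)² / 7 = 74.3355
β = Cov / Var = 72.7712 / 74.3355 = 0.9790

0.979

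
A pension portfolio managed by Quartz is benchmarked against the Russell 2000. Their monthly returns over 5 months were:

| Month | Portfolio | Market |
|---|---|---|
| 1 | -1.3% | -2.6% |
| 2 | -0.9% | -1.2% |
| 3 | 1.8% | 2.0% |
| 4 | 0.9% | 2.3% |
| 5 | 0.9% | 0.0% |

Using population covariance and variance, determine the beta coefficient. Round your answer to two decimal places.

r̄p = 0.2800%,  r̄m = 0.1000%
Cov = Σ(rp − r̄p)(rm − r̄m) / 5 = 1.9980
Var(rm) = Σ(rm − r̄m)² / 5 = 3.4880
β = Cov / Var = 1.9980 / 3.4880 = 0.5728

0.57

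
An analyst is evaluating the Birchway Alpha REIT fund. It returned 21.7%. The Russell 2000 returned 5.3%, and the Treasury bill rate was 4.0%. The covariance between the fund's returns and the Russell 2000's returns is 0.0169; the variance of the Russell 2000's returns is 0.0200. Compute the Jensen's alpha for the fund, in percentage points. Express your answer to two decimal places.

16.60

β = Cov / Var = 0.0169 / 0.0200 = 0.8450
E[R] = Rf + β(Rm − Rf) = 4.0% + 0.8450 × (5.3% − 4.0%) = 5.0985%
α = Rp − E[R] = 21.7% − 5.0985% = 16.6015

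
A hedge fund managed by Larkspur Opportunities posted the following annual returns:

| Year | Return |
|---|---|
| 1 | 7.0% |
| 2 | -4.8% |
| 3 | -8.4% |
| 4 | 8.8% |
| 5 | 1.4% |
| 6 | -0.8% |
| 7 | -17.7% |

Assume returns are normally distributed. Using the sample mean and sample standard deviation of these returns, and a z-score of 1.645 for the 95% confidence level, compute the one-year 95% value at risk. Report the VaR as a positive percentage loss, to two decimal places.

17.18

Mean return r̄ = -14.50 / 7 = -2.0714%
Sample std dev = √[505.8943 / 6] = 9.1824%
VaR = −(r̄ − z·σ) = −(-2.0714 − 1.645 × 9.1824) = −(-17.1764) = 17.1764%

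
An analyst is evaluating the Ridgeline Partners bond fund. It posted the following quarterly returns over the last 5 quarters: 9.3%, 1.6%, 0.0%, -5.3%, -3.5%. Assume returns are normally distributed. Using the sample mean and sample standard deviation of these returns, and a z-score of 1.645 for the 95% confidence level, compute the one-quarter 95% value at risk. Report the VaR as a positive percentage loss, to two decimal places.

8.90

Mean return μ = 2.10 / 5 = 0.4200%
Σ(r − μ)² = 128.5080; sample σ = √(128.5080/4) = 5.6681%
VaR = −(μ − z·σ) = −(0.4200 − 1.645 × 5.6681) = −(-8.9040) = 8.9040%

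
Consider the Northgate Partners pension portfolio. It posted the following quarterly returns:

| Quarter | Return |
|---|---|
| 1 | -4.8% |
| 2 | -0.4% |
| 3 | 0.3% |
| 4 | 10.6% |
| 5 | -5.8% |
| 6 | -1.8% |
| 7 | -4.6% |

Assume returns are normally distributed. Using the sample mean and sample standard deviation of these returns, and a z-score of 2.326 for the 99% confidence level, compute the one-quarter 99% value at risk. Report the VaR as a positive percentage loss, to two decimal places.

r̄ = (-4.8 − 0.4 + 0.3 + 10.6 − 5.8 − 1.8 − 4.6) / 7 = -0.9286%
Sample σ = √[Σ(r − r̄)² / 6] = √[187.6543 / 6] = √31.2757 = 5.5925%
VaR = −(r̄ − z·σ) = −(-0.9286 − 2.326 × 5.5925) = −(-13.9368) = 13.9368%

13.94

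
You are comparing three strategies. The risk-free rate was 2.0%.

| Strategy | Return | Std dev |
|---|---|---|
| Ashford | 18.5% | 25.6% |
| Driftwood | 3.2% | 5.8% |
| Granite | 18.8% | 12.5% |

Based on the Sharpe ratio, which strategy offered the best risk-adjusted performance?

Ashford: Sharpe ratio = (18.5% − 2.0%) / 25.6% = 0.645
Driftwood: Sharpe ratio = (3.2% − 2.0%) / 5.8% = 0.207
Granite: Sharpe ratio = (18.8% − 2.0%) / 12.5% = 1.344
Highest: Granite (1.344).

Granite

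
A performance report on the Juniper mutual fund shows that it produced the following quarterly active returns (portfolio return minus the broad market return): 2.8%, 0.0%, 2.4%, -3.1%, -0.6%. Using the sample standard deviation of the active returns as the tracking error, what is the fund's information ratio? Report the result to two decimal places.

r̄ = (2.8 + 0 + 2.4 − 3.1 − 0.6) / 5 = 0.3000%
Σ(r − r̄)² = (2.8 − 0.3000)² + (0 − 0.3000)² + … = 23.1200
sample σ = √(23.1200 / 4) = √5.7800 = 2.4042%
IR = r̄ / tracking error = 0.3000 / 2.4042 = 0.1248

0.12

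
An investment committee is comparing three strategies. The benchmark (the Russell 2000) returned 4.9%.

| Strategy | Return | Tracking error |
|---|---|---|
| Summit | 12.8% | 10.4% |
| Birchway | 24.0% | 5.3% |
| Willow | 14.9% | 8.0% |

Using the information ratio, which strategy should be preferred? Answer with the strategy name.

Birchway

Summit: IR = (12.8% − 4.9%) / 10.4% = 0.760
Birchway: IR = (24.0% − 4.9%) / 5.3% = 3.604
Willow: IR = (14.9% − 4.9%) / 8.0% = 1.250
Highest: Birchway (3.604).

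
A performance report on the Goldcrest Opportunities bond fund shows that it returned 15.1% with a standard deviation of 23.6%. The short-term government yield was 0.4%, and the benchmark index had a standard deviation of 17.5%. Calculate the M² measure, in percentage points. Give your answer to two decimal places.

Sharpe = (Rp − Rf) / σp = (15.1% − 0.4%) / 23.6% = 0.6229
M² = Rf + Sharpe × σm = 0.4% + 0.6229 × 17.5% = 11.3008%

11.30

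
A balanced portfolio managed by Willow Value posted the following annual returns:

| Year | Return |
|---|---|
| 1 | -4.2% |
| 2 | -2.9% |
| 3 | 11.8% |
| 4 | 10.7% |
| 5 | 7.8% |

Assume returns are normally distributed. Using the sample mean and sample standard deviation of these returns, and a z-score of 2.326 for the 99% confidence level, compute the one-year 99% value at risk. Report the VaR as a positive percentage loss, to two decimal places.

Mean return r̄ = 23.20 / 5 = 4.6400%
Sample std dev = √[232.9720 / 4] = 7.6317%
VaR = −(r̄ − z·σ) = −(4.6400 − 2.326 × 7.6317) = −(-13.1113) = 13.1113%

13.11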